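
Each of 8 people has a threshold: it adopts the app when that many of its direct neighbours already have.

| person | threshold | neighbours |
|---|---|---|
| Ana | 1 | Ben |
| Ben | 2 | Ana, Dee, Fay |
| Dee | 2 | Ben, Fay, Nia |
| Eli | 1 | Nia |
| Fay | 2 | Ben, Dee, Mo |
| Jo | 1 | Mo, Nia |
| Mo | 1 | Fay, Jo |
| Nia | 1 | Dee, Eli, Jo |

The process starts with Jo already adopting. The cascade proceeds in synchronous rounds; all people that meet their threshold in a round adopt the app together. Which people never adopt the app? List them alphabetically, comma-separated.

Ana, Ben, Dee, Fay

Round 1 — Jo adopts the app (initial).
Round 2 — checking thresholds:
  Mo: 1 of 2 neighbours ≥ 1, adopts the app.
  Nia: 1 of 3 neighbours ≥ 1, adopts the app.
Round 3 — checking thresholds:
  Dee: 1 of 3 neighbours < 2, not yet.
  Eli: 1 of 1 neighbours ≥ 1, adopts the app.
  Fay: 1 of 3 neighbours < 2, not yet.
Round 4 — no new adoptions; cascade stops.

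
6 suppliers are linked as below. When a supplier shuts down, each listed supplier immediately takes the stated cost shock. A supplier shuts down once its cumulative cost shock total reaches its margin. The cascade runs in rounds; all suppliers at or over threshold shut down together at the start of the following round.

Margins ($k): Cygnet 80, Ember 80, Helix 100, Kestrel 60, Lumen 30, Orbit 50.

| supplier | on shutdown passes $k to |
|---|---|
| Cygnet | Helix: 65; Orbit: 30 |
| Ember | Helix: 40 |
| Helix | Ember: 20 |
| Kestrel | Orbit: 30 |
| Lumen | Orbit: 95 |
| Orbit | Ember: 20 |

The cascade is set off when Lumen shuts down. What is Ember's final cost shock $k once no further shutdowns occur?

Round 1 — Lumen shuts down (initial).
  Orbit: +95 → 95 ≥ 50
Round 2 — Orbit shuts down.
  Ember: +20 → 20 < 80
No further shutdowns.

20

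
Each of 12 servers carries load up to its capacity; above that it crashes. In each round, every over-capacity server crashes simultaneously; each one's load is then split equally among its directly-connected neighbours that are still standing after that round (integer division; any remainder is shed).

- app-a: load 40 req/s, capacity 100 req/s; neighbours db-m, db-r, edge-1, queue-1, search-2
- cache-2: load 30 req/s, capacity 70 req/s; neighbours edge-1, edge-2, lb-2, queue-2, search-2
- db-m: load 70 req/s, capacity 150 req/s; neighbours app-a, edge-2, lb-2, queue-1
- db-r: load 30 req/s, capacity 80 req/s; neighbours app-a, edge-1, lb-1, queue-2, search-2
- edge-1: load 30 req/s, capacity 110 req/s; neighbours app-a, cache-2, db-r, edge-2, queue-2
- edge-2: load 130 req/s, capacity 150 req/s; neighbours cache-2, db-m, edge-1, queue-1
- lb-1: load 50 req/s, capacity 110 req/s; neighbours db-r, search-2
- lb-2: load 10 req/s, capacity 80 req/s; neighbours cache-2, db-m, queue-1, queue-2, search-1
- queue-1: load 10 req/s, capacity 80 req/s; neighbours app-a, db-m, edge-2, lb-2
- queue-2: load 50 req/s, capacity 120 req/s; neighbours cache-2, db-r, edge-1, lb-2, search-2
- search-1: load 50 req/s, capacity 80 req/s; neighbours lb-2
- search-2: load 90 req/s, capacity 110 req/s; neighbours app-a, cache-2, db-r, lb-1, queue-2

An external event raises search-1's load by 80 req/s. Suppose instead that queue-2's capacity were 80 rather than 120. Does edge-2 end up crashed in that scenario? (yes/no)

yes

With queue-2's capacity at 80:
Round 1 — search-1 at 130 > 80. search-1 crashes.
  search-1 sheds 130 req/s to lb-2: 130 each.
    lb-2: 10+130 = 140 > 80
Round 2 — lb-2 crashes.
  lb-2 sheds 140 req/s to cache-2, db-m, queue-1, queue-2: 35 each.
    cache-2: 30+35 = 65 ≤ 70
    db-m: 70+35 = 105 ≤ 150
    queue-1: 10+35 = 45 ≤ 80
    queue-2: 50+35 = 85 > 80
Round 3 — queue-2 crashes.
  queue-2 sheds 85 req/s to cache-2, db-r, edge-1, search-2: 21 each (1 lost).
    cache-2: 65+21 = 86 > 70
    db-r: 30+21 = 51 ≤ 80
    edge-1: 30+21 = 51 ≤ 110
    search-2: 90+21 = 111 > 110
Round 4 — cache-2, search-2 crash.
  cache-2 sheds 86 req/s to edge-1, edge-2: 43 each.
    edge-1: 51+43 = 94 ≤ 110
    edge-2: 130+43 = 173 > 150
  search-2 sheds 111 req/s to app-a, db-r, lb-1: 37 each.
    app-a: 40+37 = 77 ≤ 100
    db-r: 51+37 = 88 > 80
    lb-1: 50+37 = 87 ≤ 110
Round 5 — db-r, edge-2 crash.
  db-r sheds 88 req/s to app-a, edge-1, lb-1: 29 each (1 lost).
    app-a: 77+29 = 106 > 100
    edge-1: 94+29 = 123 > 110
    lb-1: 87+29 = 116 > 110
  edge-2 sheds 173 req/s to db-m, edge-1, queue-1: 57 each (2 lost).
    db-m: 105+57 = 162 > 150
    edge-1: 123+57 = 180 > 110
    queue-1: 45+57 = 102 > 80
Round 6 — app-a, db-m, edge-1, lb-1, queue-1 crash.
  app-a sheds 106 req/s: no online neighbours, lost.
  db-m sheds 162 req/s: no online neighbours, lost.
  edge-1 sheds 180 req/s: no online neighbours, lost.
  lb-1 sheds 116 req/s: no online neighbours, lost.
  queue-1 sheds 102 req/s: no online neighbours, lost.
No further crashes.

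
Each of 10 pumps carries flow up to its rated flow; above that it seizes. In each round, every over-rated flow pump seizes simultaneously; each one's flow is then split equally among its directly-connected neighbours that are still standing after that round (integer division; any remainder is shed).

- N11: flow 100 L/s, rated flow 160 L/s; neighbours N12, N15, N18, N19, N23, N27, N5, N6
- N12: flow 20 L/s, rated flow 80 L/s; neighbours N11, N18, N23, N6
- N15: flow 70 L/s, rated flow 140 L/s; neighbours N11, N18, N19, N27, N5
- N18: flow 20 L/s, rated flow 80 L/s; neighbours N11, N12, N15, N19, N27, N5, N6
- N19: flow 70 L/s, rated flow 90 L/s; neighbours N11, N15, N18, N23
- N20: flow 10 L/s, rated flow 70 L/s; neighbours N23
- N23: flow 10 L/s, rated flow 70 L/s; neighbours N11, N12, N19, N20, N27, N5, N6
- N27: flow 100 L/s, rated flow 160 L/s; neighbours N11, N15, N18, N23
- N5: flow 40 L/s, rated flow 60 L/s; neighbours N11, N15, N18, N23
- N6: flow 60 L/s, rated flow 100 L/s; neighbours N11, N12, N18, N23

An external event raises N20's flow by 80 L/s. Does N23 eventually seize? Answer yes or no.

yes

Round 1 — N20 at 90 > 70. N20 seizes.
  N20 sheds 90 L/s to N23: 90 each.
    N23: 10+90 = 100 > 70
Round 2 — N23 seizes.
  N23 sheds 100 L/s to N11, N12, N19, N27, N5, N6: 16 each (4 lost).
    N11: 100+16 = 116 ≤ 160
    N12: 20+16 = 36 ≤ 80
    N19: 70+16 = 86 ≤ 90
    N27: 100+16 = 116 ≤ 160
    N5: 40+16 = 56 ≤ 60
    N6: 60+16 = 76 ≤ 100
No further seizures.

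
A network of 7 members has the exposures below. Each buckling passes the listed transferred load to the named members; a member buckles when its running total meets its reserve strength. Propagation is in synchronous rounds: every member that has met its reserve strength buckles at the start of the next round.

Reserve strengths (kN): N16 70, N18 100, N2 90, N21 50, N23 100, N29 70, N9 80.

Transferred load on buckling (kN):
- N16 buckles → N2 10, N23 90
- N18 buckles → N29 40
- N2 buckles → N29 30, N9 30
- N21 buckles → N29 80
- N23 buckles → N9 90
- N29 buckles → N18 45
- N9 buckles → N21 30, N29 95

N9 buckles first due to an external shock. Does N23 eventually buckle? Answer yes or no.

Round 1 — N9 buckles (initial).
  N21: +30 → 30 < 50
  N29: +95 → 95 ≥ 70
Round 2 — N29 buckles.
  N18: +45 → 45 < 100
No further bucklings.

no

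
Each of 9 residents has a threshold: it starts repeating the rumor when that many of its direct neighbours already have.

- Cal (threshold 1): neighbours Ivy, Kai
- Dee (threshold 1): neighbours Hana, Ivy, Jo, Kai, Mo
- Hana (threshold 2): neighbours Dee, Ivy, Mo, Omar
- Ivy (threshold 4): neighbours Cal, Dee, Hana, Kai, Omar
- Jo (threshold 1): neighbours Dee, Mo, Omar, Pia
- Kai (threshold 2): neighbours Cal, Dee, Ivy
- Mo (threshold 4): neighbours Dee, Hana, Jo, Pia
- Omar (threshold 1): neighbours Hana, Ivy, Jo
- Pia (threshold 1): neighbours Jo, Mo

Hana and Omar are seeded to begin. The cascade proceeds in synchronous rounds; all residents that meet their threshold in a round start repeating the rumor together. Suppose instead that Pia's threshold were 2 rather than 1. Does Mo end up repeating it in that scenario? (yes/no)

With Pia's threshold at 2:
Round 1 — Hana, Omar start repeating the rumor (initial).
Round 2 — checking thresholds:
  Dee: 1 of 5 neighbours ≥ 1, starts repeating the rumor.
  Ivy: 2 of 5 neighbours < 4, holds.
  Jo: 1 of 4 neighbours ≥ 1, starts repeating the rumor.
  Mo: 1 of 4 neighbours < 4, holds.
Round 3 — no new spreads; cascade stops.

no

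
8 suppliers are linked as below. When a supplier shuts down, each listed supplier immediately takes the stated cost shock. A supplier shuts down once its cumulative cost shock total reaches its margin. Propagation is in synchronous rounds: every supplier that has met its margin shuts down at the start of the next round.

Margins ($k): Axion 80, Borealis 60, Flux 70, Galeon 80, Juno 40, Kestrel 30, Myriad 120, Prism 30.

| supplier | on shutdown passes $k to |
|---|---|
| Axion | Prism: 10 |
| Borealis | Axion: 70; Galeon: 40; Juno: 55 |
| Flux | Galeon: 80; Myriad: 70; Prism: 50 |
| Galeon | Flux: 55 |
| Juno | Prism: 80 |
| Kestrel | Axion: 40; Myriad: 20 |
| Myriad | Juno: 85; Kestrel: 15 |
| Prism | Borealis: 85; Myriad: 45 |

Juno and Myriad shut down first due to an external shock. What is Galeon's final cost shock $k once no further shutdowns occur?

Round 1 — Juno, Myriad shut down (initial).
  Kestrel: +15 → 15 < 30
  Prism: +80 → 80 ≥ 30
Round 2 — Prism shuts down.
  Borealis: +85 → 85 ≥ 60
Round 3 — Borealis shuts down.
  Axion: +70 → 70 < 80
  Galeon: +40 → 40 < 80
No further shutdowns.

40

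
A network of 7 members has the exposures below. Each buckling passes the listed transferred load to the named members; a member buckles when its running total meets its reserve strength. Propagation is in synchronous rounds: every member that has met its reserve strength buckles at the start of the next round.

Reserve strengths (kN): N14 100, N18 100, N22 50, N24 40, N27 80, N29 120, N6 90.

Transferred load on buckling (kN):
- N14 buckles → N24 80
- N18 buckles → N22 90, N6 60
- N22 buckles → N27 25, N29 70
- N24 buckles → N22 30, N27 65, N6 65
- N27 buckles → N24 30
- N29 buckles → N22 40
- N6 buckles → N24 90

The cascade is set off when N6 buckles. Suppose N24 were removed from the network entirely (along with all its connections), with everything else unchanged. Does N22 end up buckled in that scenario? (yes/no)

no

With N24 removed:
Round 1 — N6 buckles (initial).
No further bucklings.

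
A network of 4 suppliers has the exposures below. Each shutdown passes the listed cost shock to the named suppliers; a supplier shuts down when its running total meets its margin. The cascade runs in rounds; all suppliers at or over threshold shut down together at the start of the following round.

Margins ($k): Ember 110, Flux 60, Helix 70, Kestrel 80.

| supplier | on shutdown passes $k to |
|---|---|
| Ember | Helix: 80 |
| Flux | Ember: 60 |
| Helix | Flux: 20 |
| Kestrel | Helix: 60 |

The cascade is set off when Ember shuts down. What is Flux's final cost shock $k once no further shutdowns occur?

20

Round 1 — Ember shuts down (initial).
  Helix: +80 → 80 ≥ 70
Round 2 — Helix shuts down.
  Flux: +20 → 20 < 60
No further shutdowns.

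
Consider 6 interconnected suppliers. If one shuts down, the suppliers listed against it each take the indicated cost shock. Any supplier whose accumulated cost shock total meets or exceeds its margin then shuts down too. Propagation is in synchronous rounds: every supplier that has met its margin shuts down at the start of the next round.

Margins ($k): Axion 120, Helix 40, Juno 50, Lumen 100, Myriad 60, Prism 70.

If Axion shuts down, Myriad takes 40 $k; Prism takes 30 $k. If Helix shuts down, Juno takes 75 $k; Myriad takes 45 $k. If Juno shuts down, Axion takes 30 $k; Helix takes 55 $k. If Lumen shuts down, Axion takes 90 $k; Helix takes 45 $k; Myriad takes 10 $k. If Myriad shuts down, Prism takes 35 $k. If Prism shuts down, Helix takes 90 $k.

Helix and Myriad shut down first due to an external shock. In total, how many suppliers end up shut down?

Round 1 — Helix, Myriad shut down (initial).
  Juno: +75 → 75 ≥ 50
  Prism: +35 → 35 < 70
Round 2 — Juno shuts down.
  Axion: +30 → 30 < 120
No further shutdowns.

3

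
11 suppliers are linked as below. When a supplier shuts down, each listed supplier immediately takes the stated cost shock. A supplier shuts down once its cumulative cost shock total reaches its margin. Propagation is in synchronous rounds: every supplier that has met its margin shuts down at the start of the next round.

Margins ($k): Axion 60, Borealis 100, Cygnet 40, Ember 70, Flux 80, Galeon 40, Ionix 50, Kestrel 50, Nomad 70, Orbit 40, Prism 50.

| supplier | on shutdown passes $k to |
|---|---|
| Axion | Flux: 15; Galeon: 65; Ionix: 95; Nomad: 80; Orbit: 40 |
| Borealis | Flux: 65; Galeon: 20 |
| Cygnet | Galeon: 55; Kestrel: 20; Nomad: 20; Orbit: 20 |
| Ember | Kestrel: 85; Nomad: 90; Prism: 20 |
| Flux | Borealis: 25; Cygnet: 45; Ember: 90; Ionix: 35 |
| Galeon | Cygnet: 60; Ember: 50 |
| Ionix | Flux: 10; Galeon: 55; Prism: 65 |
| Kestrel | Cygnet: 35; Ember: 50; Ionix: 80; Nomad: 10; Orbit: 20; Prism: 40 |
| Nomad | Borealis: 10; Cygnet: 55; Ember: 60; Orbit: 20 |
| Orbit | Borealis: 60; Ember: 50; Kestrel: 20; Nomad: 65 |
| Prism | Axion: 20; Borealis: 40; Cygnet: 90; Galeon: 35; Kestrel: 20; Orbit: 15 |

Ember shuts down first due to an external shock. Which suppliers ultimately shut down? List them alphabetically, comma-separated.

Round 1 — Ember shuts down (initial).
  Kestrel: +85 → 85 ≥ 50
  Nomad: +90 → 90 ≥ 70
  Prism: +20 → 20 < 50
Round 2 — Kestrel, Nomad shut down.
  Borealis: +10 → 10 < 100
  Cygnet: +35+55 → 90 ≥ 40
  Ionix: +80 → 80 ≥ 50
  Orbit: +20+20 → 40 ≥ 40
  Prism: +40 → 60 ≥ 50
Round 3 — Cygnet, Ionix, Orbit, Prism shut down.
  Axion: +20 → 20 < 60
  Borealis: +60+40 → 110 ≥ 100
  Flux: +10 → 10 < 80
  Galeon: +55+55+35 → 145 ≥ 40
Round 4 — Borealis, Galeon shut down.
  Flux: +65 → 75 < 80
No further shutdowns.

Borealis, Cygnet, Ember, Galeon, Ionix, Kestrel, Nomad, Orbit, Prism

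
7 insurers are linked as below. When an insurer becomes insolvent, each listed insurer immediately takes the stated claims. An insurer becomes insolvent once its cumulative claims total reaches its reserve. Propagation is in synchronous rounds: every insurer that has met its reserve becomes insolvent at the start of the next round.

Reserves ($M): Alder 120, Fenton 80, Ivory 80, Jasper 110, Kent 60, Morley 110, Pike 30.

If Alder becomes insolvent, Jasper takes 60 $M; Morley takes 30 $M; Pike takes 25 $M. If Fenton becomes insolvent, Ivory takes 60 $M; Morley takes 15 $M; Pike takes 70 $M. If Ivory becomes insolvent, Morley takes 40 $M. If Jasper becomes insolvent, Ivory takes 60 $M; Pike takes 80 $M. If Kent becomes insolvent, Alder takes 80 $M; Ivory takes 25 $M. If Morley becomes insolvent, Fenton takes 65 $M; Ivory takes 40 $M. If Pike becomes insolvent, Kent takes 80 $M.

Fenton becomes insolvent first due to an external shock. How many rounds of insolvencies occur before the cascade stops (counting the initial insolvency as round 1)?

Round 1 — Fenton becomes insolvent (initial).
  Ivory: +60 → 60 < 80
  Morley: +15 → 15 < 110
  Pike: +70 → 70 ≥ 30
Round 2 — Pike becomes insolvent.
  Kent: +80 → 80 ≥ 60
Round 3 — Kent becomes insolvent.
  Alder: +80 → 80 < 120
  Ivory: +25 → 85 ≥ 80
Round 4 — Ivory becomes insolvent.
  Morley: +40 → 55 < 110
No further insolvencies.

4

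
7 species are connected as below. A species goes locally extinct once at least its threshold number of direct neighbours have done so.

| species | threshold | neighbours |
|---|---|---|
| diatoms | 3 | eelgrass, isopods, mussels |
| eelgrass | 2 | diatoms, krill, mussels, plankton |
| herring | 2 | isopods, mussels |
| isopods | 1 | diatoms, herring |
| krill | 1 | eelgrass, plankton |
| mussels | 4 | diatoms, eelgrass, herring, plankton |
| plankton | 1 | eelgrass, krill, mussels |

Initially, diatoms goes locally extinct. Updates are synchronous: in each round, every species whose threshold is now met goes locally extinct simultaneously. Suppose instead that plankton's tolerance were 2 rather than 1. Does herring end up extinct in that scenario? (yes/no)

no

With plankton's tolerance at 2:
Round 1 — diatoms goes locally extinct (initial).
Round 2 — checking thresholds:
  eelgrass: 1 of 4 neighbours < 2, below threshold.
  isopods: 1 of 2 neighbours ≥ 1, goes locally extinct.
  mussels: 1 of 4 neighbours < 4, below threshold.
Round 3 — no new extinctions; cascade stops.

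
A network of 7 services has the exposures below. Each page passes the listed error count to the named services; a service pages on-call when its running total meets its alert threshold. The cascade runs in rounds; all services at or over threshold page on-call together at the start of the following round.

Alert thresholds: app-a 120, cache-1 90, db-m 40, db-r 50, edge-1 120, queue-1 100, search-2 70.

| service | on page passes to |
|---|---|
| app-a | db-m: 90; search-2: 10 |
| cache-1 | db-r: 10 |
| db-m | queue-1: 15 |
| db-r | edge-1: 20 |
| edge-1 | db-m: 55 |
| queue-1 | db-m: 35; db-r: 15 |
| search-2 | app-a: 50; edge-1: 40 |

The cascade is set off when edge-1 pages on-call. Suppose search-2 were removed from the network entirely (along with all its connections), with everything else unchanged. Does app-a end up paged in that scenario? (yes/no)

no

With search-2 removed:
Round 1 — edge-1 pages on-call (initial).
  db-m: +55 → 55 ≥ 40
Round 2 — db-m pages on-call.
  queue-1: +15 → 15 < 100
No further pages.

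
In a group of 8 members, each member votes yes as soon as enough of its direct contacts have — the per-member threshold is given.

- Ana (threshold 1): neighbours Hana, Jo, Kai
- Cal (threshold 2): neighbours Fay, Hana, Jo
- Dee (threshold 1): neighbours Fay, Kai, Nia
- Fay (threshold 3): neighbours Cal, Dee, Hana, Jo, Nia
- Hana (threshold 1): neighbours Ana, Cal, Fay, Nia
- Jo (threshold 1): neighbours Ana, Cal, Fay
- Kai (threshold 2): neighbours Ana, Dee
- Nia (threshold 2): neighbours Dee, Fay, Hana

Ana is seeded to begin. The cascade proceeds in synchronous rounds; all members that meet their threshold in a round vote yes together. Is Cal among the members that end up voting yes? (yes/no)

yes

Round 1 — Ana votes yes (initial).
Round 2 — checking thresholds:
  Hana: 1 of 4 neighbours ≥ 1, votes yes.
  Jo: 1 of 3 neighbours ≥ 1, votes yes.
  Kai: 1 of 2 neighbours < 2, not yet.
Round 3 — checking thresholds:
  Cal: 2 of 3 neighbours ≥ 2, votes yes.
  Fay: 2 of 5 neighbours < 3, not yet.
  Kai: 1 of 2 neighbours < 2, not yet.
  Nia: 1 of 3 neighbours < 2, not yet.
Round 4 — checking thresholds:
  Fay: 3 of 5 neighbours ≥ 3, votes yes.
  Kai: 1 of 2 neighbours < 2, not yet.
  Nia: 1 of 3 neighbours < 2, not yet.
Round 5 — checking thresholds:
  Dee: 1 of 3 neighbours ≥ 1, votes yes.
  Kai: 1 of 2 neighbours < 2, not yet.
  Nia: 2 of 3 neighbours ≥ 2, votes yes.
Round 6 — checking thresholds:
  Kai: 2 of 2 neighbours ≥ 2, votes yes.
Round 7 — no new yes votes; cascade stops.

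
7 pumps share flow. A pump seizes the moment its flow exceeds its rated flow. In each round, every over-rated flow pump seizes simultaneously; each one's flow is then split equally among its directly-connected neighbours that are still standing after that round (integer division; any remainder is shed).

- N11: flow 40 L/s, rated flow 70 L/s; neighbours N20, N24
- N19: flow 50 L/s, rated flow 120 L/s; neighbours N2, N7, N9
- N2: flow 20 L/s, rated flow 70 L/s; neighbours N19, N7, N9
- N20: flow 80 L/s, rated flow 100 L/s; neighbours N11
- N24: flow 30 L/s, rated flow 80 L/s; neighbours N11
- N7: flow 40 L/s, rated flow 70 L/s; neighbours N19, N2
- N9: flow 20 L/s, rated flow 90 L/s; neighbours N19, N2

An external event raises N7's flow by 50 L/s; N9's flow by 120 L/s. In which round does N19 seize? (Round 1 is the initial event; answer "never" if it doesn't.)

Round 1 — N7 at 90 > 70; N9 at 140 > 90. N7, N9 seize.
  N7 sheds 90 L/s to N19, N2: 45 each.
    N19: 50+45 = 95 ≤ 120
    N2: 20+45 = 65 ≤ 70
  N9 sheds 140 L/s to N19, N2: 70 each.
    N19: 95+70 = 165 > 120
    N2: 65+70 = 135 > 70
Round 2 — N19, N2 seize.
  N19 sheds 165 L/s: no online neighbours, lost.
  N2 sheds 135 L/s: no online neighbours, lost.
No further seizures.

2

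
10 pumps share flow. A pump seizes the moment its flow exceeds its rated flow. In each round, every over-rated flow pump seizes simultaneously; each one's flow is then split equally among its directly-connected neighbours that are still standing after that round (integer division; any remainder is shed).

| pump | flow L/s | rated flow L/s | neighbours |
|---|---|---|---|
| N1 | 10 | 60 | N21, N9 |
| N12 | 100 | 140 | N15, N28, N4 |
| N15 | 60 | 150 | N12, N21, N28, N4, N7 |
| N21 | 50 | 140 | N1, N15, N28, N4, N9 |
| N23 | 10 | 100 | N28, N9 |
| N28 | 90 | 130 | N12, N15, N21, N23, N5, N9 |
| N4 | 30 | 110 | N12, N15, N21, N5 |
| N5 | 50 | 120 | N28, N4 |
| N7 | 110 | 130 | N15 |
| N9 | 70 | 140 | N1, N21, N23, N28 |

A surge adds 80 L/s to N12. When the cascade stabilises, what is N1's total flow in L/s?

Round 1 — N12 at 180 > 140. N12 seizes.
  N12 sheds 180 L/s to N15, N28, N4: 60 each.
    N15: 60+60 = 120 ≤ 150
    N28: 90+60 = 150 > 130
    N4: 30+60 = 90 ≤ 110
Round 2 — N28 seizes.
  N28 sheds 150 L/s to N15, N21, N23, N5, N9: 30 each.
    N15: 120+30 = 150 ≤ 150
    N21: 50+30 = 80 ≤ 140
    N23: 10+30 = 40 ≤ 100
    N5: 50+30 = 80 ≤ 120
    N9: 70+30 = 100 ≤ 140
No further seizures.

10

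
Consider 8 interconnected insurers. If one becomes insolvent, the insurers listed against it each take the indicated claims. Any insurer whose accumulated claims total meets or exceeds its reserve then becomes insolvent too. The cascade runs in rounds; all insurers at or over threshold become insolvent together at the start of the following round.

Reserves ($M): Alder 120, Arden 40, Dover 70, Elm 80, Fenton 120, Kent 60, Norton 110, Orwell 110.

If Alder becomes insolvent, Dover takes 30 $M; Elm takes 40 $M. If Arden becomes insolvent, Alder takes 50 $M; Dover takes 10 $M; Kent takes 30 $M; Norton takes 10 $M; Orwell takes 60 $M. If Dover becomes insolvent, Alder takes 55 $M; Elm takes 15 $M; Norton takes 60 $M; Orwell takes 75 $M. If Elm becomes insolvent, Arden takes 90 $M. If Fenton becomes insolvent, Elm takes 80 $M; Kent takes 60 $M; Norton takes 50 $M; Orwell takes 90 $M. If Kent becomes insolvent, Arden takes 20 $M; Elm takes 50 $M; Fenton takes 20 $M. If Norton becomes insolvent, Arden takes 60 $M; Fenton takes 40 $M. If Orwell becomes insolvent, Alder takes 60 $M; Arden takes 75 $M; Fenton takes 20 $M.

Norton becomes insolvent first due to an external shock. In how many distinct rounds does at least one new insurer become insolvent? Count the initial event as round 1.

2

Round 1 — Norton becomes insolvent (initial).
  Arden: +60 → 60 ≥ 40
  Fenton: +40 → 40 < 120
Round 2 — Arden becomes insolvent.
  Alder: +50 → 50 < 120
  Dover: +10 → 10 < 70
  Kent: +30 → 30 < 60
  Orwell: +60 → 60 < 110
No further insolvencies.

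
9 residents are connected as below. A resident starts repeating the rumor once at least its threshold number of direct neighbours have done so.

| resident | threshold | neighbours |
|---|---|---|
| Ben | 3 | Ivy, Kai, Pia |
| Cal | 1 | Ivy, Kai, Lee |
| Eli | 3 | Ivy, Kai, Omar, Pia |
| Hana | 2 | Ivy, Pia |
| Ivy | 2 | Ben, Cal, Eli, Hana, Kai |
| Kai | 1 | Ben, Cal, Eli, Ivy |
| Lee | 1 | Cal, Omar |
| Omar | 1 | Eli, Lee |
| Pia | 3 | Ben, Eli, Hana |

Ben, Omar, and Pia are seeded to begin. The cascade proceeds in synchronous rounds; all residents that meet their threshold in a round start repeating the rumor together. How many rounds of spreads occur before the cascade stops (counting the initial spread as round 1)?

Round 1 — Ben, Omar, Pia start repeating the rumor (initial).
Round 2 — checking thresholds:
  Eli: 2 of 4 neighbours < 3, not yet.
  Hana: 1 of 2 neighbours < 2, not yet.
  Ivy: 1 of 5 neighbours < 2, not yet.
  Kai: 1 of 4 neighbours ≥ 1, starts repeating the rumor.
  Lee: 1 of 2 neighbours ≥ 1, starts repeating the rumor.
Round 3 — checking thresholds:
  Cal: 2 of 3 neighbours ≥ 1, starts repeating the rumor.
  Eli: 3 of 4 neighbours ≥ 3, starts repeating the rumor.
  Hana: 1 of 2 neighbours < 2, not yet.
  Ivy: 2 of 5 neighbours ≥ 2, starts repeating the rumor.
Round 4 — checking thresholds:
  Hana: 2 of 2 neighbours ≥ 2, starts repeating the rumor.
Round 5 — no new spreads; cascade stops.

4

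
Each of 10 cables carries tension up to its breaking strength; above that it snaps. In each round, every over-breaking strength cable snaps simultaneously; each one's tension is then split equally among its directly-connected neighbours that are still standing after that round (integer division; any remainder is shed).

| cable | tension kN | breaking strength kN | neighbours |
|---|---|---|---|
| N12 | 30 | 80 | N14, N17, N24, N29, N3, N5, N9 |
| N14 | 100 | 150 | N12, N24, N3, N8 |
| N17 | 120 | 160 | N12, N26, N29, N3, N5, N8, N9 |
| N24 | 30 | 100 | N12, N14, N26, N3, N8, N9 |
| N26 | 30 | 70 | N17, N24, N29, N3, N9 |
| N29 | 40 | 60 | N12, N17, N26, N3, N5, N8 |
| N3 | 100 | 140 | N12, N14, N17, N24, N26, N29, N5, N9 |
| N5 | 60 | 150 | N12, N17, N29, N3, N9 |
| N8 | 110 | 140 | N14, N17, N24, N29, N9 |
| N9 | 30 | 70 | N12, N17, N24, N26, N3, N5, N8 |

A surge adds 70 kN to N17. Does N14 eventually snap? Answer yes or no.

yes

Round 1 — N17 at 190 > 160. N17 snaps.
  N17 sheds 190 kN to N12, N26, N29, N3, N5, N8, N9: 27 each (1 lost).
    N12: 30+27 = 57 ≤ 80
    N26: 30+27 = 57 ≤ 70
    N29: 40+27 = 67 > 60
    N3: 100+27 = 127 ≤ 140
    N5: 60+27 = 87 ≤ 150
    N8: 110+27 = 137 ≤ 140
    N9: 30+27 = 57 ≤ 70
Round 2 — N29 snaps.
  N29 sheds 67 kN to N12, N26, N3, N5, N8: 13 each (2 lost).
    N12: 57+13 = 70 ≤ 80
    N26: 57+13 = 70 ≤ 70
    N3: 127+13 = 140 ≤ 140
    N5: 87+13 = 100 ≤ 150
    N8: 137+13 = 150 > 140
Round 3 — N8 snaps.
  N8 sheds 150 kN to N14, N24, N9: 50 each.
    N14: 100+50 = 150 ≤ 150
    N24: 30+50 = 80 ≤ 100
    N9: 57+50 = 107 > 70
Round 4 — N9 snaps.
  N9 sheds 107 kN to N12, N24, N26, N3, N5: 21 each (2 lost).
    N12: 70+21 = 91 > 80
    N24: 80+21 = 101 > 100
    N26: 70+21 = 91 > 70
    N3: 140+21 = 161 > 140
    N5: 100+21 = 121 ≤ 150
Round 5 — N12, N24, N26, N3 snap.
  N12 sheds 91 kN to N14, N5: 45 each (1 lost).
    N14: 150+45 = 195 > 150
    N5: 121+45 = 166 > 150
  N24 sheds 101 kN to N14: 101 each.
    N14: 195+101 = 296 > 150
  N26 sheds 91 kN: no online neighbours, lost.
  N3 sheds 161 kN to N14, N5: 80 each (1 lost).
    N14: 296+80 = 376 > 150
    N5: 166+80 = 246 > 150
Round 6 — N14, N5 snap.
  N14 sheds 376 kN: no online neighbours, lost.
  N5 sheds 246 kN: no online neighbours, lost.
No further breaks.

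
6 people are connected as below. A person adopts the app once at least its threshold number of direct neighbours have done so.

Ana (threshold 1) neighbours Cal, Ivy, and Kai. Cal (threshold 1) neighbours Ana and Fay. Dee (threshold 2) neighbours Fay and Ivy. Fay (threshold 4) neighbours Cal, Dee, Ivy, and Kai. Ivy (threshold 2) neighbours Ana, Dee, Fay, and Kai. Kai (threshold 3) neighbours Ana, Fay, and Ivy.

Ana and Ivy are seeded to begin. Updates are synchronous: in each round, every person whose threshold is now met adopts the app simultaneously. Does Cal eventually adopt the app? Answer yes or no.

yes

Round 1 — Ana, Ivy adopt the app (initial).
Round 2 — checking thresholds:
  Cal: 1 of 2 neighbours ≥ 1, adopts the app.
  Dee: 1 of 2 neighbours < 2, below threshold.
  Fay: 1 of 4 neighbours < 4, below threshold.
  Kai: 2 of 3 neighbours < 3, below threshold.
Round 3 — no new adoptions; cascade stops.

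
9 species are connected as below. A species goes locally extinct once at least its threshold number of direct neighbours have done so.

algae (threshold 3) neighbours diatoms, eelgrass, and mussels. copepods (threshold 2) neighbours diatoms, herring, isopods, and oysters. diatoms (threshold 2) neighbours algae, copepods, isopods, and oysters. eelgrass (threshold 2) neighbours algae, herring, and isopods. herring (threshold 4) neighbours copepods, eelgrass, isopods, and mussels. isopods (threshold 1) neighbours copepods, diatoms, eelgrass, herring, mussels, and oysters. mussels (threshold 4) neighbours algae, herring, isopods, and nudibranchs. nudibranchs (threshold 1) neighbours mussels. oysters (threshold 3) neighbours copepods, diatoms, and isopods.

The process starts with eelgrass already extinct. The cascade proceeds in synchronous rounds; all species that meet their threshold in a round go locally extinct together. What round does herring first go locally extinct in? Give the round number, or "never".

Round 1 — eelgrass goes locally extinct (initial).
Round 2 — checking thresholds:
  algae: 1 of 3 neighbours < 3, below threshold.
  herring: 1 of 4 neighbours < 4, below threshold.
  isopods: 1 of 6 neighbours ≥ 1, goes locally extinct.
Round 3 — no new extinctions; cascade stops.

never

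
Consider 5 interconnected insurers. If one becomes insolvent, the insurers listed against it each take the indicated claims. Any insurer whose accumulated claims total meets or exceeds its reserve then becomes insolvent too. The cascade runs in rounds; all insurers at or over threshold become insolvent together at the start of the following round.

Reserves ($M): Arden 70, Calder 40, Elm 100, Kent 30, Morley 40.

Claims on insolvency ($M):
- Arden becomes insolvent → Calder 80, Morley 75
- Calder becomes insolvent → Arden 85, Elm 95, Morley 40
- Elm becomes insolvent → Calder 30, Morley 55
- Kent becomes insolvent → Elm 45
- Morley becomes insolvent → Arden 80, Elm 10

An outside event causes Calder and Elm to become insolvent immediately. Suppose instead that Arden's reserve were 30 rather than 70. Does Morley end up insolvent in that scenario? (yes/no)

With Arden's reserve at 30:
Round 1 — Calder, Elm become insolvent (initial).
  Arden: +85 → 85 ≥ 30
  Morley: +40+55 → 95 ≥ 40
Round 2 — Arden, Morley become insolvent.
No further insolvencies.

yes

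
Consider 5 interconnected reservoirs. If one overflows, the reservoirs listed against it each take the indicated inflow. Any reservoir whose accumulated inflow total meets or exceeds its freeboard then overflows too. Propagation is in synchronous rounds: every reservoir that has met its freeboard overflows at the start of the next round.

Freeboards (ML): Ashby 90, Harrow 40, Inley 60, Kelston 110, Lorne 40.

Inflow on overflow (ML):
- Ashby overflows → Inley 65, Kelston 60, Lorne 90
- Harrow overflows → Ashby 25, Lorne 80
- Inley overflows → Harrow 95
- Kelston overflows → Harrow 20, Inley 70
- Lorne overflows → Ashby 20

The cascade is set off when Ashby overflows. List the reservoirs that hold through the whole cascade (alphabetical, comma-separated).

Kelston

Round 1 — Ashby overflows (initial).
  Inley: +65 → 65 ≥ 60
  Kelston: +60 → 60 < 110
  Lorne: +90 → 90 ≥ 40
Round 2 — Inley, Lorne overflow.
  Harrow: +95 → 95 ≥ 40
Round 3 — Harrow overflows.
No further overflows.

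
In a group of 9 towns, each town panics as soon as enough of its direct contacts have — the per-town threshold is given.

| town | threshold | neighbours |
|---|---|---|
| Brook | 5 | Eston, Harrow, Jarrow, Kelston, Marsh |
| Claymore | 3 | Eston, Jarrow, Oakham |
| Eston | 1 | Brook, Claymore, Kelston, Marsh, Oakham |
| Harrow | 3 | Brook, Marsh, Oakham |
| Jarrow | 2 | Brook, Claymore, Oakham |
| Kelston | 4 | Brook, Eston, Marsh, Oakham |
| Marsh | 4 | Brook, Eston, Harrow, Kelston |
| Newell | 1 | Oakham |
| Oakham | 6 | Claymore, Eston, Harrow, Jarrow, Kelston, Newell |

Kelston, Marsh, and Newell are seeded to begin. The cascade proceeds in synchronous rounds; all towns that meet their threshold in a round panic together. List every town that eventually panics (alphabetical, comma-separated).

Eston, Kelston, Marsh, Newell

Round 1 — Kelston, Marsh, Newell panic (initial).
Round 2 — checking thresholds:
  Brook: 2 of 5 neighbours < 5, holds.
  Eston: 2 of 5 neighbours ≥ 1, panics.
  Harrow: 1 of 3 neighbours < 3, holds.
  Oakham: 2 of 6 neighbours < 6, holds.
Round 3 — no new panics; cascade stops.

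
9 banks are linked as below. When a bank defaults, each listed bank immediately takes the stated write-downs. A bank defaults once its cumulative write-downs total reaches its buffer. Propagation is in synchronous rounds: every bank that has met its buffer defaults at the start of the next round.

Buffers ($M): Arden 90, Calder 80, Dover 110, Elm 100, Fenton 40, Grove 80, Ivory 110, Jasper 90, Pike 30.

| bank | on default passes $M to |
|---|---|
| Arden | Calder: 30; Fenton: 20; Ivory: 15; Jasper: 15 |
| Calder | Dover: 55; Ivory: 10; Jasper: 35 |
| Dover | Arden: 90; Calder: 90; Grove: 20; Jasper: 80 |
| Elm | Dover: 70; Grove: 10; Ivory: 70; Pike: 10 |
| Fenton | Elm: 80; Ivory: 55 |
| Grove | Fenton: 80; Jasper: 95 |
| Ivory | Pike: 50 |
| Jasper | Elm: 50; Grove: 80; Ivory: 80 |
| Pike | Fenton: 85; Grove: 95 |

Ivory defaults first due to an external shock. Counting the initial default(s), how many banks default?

Round 1 — Ivory defaults (initial).
  Pike: +50 → 50 ≥ 30
Round 2 — Pike defaults.
  Fenton: +85 → 85 ≥ 40
  Grove: +95 → 95 ≥ 80
Round 3 — Fenton, Grove default.
  Elm: +80 → 80 < 100
  Jasper: +95 → 95 ≥ 90
Round 4 — Jasper defaults.
  Elm: +50 → 130 ≥ 100
Round 5 — Elm defaults.
  Dover: +70 → 70 < 110
No further defaults.

6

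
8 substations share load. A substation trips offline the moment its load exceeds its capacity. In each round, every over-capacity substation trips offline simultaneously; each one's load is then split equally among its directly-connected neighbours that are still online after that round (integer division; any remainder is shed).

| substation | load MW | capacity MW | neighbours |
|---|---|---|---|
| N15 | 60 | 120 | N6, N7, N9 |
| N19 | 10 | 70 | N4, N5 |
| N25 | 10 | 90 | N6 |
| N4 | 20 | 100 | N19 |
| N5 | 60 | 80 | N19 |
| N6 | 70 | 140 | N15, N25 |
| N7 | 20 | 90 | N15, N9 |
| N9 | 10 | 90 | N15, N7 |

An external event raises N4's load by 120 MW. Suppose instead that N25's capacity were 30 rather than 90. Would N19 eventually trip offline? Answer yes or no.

yes

With N25's capacity at 30:
Round 1 — N4 at 140 > 100. N4 trips offline.
  N4 sheds 140 MW to N19: 140 each.
    N19: 10+140 = 150 > 70
Round 2 — N19 trips offline.
  N19 sheds 150 MW to N5: 150 each.
    N5: 60+150 = 210 > 80
Round 3 — N5 trips offline.
  N5 sheds 210 MW: no online neighbours, lost.
No further trips.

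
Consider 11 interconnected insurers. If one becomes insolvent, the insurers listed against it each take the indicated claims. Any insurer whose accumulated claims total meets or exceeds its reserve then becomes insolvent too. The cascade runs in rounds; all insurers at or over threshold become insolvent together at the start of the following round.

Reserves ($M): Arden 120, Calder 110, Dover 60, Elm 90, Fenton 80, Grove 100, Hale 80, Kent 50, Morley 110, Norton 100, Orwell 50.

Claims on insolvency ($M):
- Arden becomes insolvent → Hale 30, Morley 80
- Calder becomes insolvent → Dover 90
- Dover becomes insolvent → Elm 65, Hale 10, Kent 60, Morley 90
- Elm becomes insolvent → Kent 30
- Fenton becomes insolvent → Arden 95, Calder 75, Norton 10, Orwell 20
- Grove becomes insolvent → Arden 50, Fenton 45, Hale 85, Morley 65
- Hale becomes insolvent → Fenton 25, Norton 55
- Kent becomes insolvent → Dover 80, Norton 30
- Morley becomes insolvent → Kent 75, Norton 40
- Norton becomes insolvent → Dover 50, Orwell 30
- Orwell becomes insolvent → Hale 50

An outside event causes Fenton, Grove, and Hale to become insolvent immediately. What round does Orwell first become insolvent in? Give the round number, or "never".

Round 1 — Fenton, Grove, Hale become insolvent (initial).
  Arden: +95+50 → 145 ≥ 120
  Calder: +75 → 75 < 110
  Morley: +65 → 65 < 110
  Norton: +10+55 → 65 < 100
  Orwell: +20 → 20 < 50
Round 2 — Arden becomes insolvent.
  Morley: +80 → 145 ≥ 110
Round 3 — Morley becomes insolvent.
  Kent: +75 → 75 ≥ 50
  Norton: +40 → 105 ≥ 100
Round 4 — Kent, Norton become insolvent.
  Dover: +80+50 → 130 ≥ 60
  Orwell: +30 → 50 ≥ 50
Round 5 — Dover, Orwell become insolvent.
  Elm: +65 → 65 < 90
No further insolvencies.

5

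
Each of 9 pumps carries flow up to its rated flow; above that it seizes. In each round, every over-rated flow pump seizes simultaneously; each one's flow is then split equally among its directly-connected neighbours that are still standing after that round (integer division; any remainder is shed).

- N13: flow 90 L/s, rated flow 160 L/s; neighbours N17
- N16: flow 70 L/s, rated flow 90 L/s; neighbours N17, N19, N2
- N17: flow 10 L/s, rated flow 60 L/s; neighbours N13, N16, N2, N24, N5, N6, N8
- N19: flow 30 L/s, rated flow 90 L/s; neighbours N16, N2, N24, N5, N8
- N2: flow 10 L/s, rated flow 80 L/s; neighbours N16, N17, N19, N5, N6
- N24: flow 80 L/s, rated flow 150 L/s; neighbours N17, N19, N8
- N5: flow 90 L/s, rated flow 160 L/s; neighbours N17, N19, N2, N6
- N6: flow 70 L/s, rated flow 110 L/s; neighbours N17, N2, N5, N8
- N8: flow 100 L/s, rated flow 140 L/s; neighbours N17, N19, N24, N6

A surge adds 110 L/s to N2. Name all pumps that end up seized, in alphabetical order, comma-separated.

N16, N17, N19, N2, N24, N5, N6, N8

Round 1 — N2 at 120 > 80. N2 seizes.
  N2 sheds 120 L/s to N16, N17, N19, N5, N6: 24 each.
    N16: 70+24 = 94 > 90
    N17: 10+24 = 34 ≤ 60
    N19: 30+24 = 54 ≤ 90
    N5: 90+24 = 114 ≤ 160
    N6: 70+24 = 94 ≤ 110
Round 2 — N16 seizes.
  N16 sheds 94 L/s to N17, N19: 47 each.
    N17: 34+47 = 81 > 60
    N19: 54+47 = 101 > 90
Round 3 — N17, N19 seize.
  N17 sheds 81 L/s to N13, N24, N5, N6, N8: 16 each (1 lost).
    N13: 90+16 = 106 ≤ 160
    N24: 80+16 = 96 ≤ 150
    N5: 114+16 = 130 ≤ 160
    N6: 94+16 = 110 ≤ 110
    N8: 100+16 = 116 ≤ 140
  N19 sheds 101 L/s to N24, N5, N8: 33 each (2 lost).
    N24: 96+33 = 129 ≤ 150
    N5: 130+33 = 163 > 160
    N8: 116+33 = 149 > 140
Round 4 — N5, N8 seize.
  N5 sheds 163 L/s to N6: 163 each.
    N6: 110+163 = 273 > 110
  N8 sheds 149 L/s to N24, N6: 74 each (1 lost).
    N24: 129+74 = 203 > 150
    N6: 273+74 = 347 > 110
Round 5 — N24, N6 seize.
  N24 sheds 203 L/s: no online neighbours, lost.
  N6 sheds 347 L/s: no online neighbours, lost.
No further seizures.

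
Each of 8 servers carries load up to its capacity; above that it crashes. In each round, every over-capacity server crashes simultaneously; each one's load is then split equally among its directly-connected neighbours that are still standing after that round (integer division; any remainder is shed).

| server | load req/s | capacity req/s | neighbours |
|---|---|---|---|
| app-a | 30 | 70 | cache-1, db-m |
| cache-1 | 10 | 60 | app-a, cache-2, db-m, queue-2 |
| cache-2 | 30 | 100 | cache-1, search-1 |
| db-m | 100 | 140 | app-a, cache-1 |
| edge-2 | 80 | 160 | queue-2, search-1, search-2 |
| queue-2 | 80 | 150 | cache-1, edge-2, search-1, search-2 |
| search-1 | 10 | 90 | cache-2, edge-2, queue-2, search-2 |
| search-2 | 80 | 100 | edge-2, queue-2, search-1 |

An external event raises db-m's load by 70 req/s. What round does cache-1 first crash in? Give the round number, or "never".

2

Round 1 — db-m at 170 > 140. db-m crashes.
  db-m sheds 170 req/s to app-a, cache-1: 85 each.
    app-a: 30+85 = 115 > 70
    cache-1: 10+85 = 95 > 60
Round 2 — app-a, cache-1 crash.
  app-a sheds 115 req/s: no online neighbours, lost.
  cache-1 sheds 95 req/s to cache-2, queue-2: 47 each (1 lost).
    cache-2: 30+47 = 77 ≤ 100
    queue-2: 80+47 = 127 ≤ 150
No further crashes.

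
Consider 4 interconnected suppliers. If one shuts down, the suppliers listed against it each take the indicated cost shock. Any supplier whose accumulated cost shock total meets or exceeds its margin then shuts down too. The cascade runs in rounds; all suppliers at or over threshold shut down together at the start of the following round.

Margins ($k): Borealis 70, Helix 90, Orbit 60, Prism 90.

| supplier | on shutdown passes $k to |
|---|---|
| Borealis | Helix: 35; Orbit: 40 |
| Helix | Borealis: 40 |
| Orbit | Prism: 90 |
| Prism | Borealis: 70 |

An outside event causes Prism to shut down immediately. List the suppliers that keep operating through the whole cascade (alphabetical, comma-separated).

Round 1 — Prism shuts down (initial).
  Borealis: +70 → 70 ≥ 70
Round 2 — Borealis shuts down.
  Helix: +35 → 35 < 90
  Orbit: +40 → 40 < 60
No further shutdowns.

Helix, Orbit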